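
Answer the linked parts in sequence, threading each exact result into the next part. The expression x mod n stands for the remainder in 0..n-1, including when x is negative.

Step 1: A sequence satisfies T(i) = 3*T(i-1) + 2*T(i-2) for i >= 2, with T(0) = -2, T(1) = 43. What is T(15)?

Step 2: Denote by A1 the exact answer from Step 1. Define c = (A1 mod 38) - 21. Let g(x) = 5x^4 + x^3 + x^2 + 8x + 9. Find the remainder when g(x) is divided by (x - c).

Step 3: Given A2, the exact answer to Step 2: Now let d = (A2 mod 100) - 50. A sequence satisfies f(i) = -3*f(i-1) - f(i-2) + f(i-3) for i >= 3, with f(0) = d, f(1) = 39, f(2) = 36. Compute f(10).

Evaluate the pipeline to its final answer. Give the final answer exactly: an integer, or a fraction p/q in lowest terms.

85668

Step 1: T(2) = 3*(43) + 2*(-2) = 125; iterating: T(2)=125, T(3)=461, T(4)=1633, T(5)=5821, T(6)=20729, T(7)=73829, T(8)=262945, T(9)=936493, T(10)=3335369, T(11)=11879093, T(12)=42308017, T(13)=150682237, T(14)=536662745, T(15)=1911352709; answer 1911352709
Step 2: A1 = 1911352709; c = -2; remainder = value at the root: 5*(-2)^4 + 1*(-2)^3 + 1*(-2)^2 + 8*(-2)^1 + 9 = (80) + (-8) + (4) + (-16) + (9) = 69; answer 69
Step 3: A2 = 69; d = 19; f(3) = -3*(36) - 1*(39) + 1*(19) = -128; iterating: f(3)=-128, f(4)=387, f(5)=-997, f(6)=2476, f(7)=-6044, f(8)=14659, f(9)=-35457, f(10)=85668; answer 85668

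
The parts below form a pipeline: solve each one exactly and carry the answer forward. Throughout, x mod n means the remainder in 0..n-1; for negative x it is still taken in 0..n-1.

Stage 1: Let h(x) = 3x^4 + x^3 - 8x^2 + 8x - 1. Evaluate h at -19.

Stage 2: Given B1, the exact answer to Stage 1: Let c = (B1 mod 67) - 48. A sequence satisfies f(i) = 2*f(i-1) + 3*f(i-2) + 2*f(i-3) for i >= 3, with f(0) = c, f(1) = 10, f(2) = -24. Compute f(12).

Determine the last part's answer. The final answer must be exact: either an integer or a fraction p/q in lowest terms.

-1449456

Stage 1: 3*(-19)^4 + 1*(-19)^3 - 8*(-19)^2 + 8*(-19)^1 - 1 = (390963) + (-6859) + (-2888) + (-152) + (-1) = 381063; answer 381063
Stage 2: B1 = 381063; c = -14; f(3) = 2*(-24) + 3*(10) + 2*(-14) = -46; iterating: f(3)=-46, f(4)=-144, f(5)=-474, f(6)=-1472, f(7)=-4654, f(8)=-14672, f(9)=-46250, f(10)=-145824, f(11)=-459742, f(12)=-1449456; answer -1449456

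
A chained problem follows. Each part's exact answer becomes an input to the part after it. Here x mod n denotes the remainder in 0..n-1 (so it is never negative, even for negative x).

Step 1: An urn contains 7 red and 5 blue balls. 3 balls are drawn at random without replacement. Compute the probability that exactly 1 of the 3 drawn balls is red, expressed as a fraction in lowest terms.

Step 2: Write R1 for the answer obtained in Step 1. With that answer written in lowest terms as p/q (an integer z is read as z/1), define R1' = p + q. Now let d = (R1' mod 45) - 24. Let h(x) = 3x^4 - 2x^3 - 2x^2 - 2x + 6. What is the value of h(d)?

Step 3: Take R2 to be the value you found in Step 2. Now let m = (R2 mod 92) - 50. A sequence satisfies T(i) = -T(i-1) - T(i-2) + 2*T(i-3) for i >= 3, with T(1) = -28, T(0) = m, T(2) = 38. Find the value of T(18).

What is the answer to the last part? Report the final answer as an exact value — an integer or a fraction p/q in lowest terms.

Step 1: total draws C(12,3) = 220; favorable C(7,1)*C(5,2) = 70; P = 7/22; answer 7/22
Step 2: R1 = 7/22; threaded value p + q = 29; d = 5; 3*(5)^4 - 2*(5)^3 - 2*(5)^2 - 2*(5)^1 + 6 = (1875) + (-250) + (-50) + (-10) + (6) = 1571; answer 1571
Step 3: R2 = 1571; m = -43; T(3) = -1*(38) - 1*(-28) + 2*(-43) = -96; iterating: T(3)=-96, T(4)=2, T(5)=170, T(6)=-364, T(7)=198, T(8)=506, T(9)=-1432, T(10)=1322, T(11)=1122, T(12)=-5308, T(13)=6830, T(14)=722, T(15)=-18168, T(16)=31106, T(17)=-11494, T(18)=-55948; answer -55948

-55948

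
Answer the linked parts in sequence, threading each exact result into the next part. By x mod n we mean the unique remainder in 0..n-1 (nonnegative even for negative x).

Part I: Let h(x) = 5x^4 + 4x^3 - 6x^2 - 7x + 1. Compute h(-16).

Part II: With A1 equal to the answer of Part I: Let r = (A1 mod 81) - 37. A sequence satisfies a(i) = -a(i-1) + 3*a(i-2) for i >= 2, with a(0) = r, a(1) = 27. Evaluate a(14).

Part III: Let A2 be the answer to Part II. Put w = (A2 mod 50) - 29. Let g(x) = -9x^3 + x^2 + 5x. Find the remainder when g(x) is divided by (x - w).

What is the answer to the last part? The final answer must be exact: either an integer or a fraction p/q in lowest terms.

-30075

Part I: 5*(-16)^4 + 4*(-16)^3 - 6*(-16)^2 - 7*(-16)^1 + 1 = (327680) + (-16384) + (-1536) + (112) + (1) = 309873; answer 309873
Part II: A1 = 309873; r = 11; a(2) = -1*(27) + 3*(11) = 6; iterating: a(2)=6, a(3)=75, a(4)=-57, a(5)=282, a(6)=-453, a(7)=1299, a(8)=-2658, a(9)=6555, a(10)=-14529, a(11)=34194, a(12)=-77781, a(13)=180363, a(14)=-413706; answer -413706
Part III: A2 = -413706; w = 15; remainder = value at the root: -9*(15)^3 + 1*(15)^2 + 5*(15)^1 = (-30375) + (225) + (75) = -30075; answer -30075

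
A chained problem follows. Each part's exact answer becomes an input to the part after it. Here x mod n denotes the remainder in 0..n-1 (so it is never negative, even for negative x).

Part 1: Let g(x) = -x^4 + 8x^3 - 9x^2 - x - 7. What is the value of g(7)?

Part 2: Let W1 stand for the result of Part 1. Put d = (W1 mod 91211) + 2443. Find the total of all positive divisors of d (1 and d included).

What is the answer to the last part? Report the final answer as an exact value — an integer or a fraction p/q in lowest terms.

Part 1: -1*(7)^4 + 8*(7)^3 - 9*(7)^2 - 1*(7)^1 - 7 = (-2401) + (2744) + (-441) + (-7) + (-7) = -112; answer -112
Part 2: W1 = -112; d = 93542; 93542 = 2 * 46771; sigma = (1 + 2) * (1 + 46771) = 3 * 46772 = 140316; answer 140316

140316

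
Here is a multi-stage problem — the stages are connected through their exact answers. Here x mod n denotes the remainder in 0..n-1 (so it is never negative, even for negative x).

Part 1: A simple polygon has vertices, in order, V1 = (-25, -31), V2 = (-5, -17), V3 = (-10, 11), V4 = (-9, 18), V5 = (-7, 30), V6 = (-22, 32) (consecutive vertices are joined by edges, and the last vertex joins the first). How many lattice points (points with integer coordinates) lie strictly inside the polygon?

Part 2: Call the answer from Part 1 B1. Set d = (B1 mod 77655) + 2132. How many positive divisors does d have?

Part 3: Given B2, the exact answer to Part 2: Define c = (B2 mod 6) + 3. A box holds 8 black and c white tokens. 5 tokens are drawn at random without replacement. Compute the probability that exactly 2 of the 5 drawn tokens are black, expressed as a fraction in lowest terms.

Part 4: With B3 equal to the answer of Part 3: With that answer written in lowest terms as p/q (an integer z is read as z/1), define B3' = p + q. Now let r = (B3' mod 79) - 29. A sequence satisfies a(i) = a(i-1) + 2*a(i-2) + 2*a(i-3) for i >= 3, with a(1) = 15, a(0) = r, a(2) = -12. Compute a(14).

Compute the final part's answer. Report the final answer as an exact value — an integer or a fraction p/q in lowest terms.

Part 1: cross terms: (-25*-17 - -5*-31)=270, (-5*11 - -10*-17)=-225, (-10*18 - -9*11)=-81, (-9*30 - -7*18)=-144, (-7*32 - -22*30)=436, (-22*-31 - -25*32)=1482; twice the area = |1738| = 1738; area = 869; boundary points = 2 + 1 + 1 + 2 + 1 + 3 = 10; strictly interior points = area - boundary/2 + 1 = 865; answer 865
Part 2: B1 = 865; d = 2997; 2997 = 3^4 * 37; number of divisors = (4+1) * (1+1) = 10; answer 10
Part 3: B2 = 10; c = 7; total draws C(15,5) = 3003; favorable C(8,2)*C(7,3) = 980; P = 140/429; answer 140/429
Part 4: B3 = 140/429; threaded value p + q = 569; r = -13; a(3) = 1*(-12) + 2*(15) + 2*(-13) = -8; iterating: a(3)=-8, a(4)=-2, a(5)=-42, a(6)=-62, a(7)=-150, a(8)=-358, a(9)=-782, a(10)=-1798, a(11)=-4078, a(12)=-9238, a(13)=-20990, a(14)=-47622; answer -47622

-47622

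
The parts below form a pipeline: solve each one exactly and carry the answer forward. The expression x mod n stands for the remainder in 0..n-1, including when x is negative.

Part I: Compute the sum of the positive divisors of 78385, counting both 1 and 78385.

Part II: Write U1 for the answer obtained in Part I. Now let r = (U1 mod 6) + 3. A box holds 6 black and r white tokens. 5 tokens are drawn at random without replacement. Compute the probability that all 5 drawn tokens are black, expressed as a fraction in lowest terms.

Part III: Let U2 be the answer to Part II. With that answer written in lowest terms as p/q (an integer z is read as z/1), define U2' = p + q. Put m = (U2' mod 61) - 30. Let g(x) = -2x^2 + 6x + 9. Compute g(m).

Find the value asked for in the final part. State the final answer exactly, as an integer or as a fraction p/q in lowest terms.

-167

Part I: 78385 = 5 * 61 * 257; sigma = (1 + 5) * (1 + 61) * (1 + 257) = 6 * 62 * 258 = 95976; answer 95976
Part II: U1 = 95976; r = 3; total draws C(9,5) = 126; favorable C(6,5) = 6; P = 1/21; answer 1/21
Part III: U2 = 1/21; threaded value p + q = 22; m = -8; -2*(-8)^2 + 6*(-8)^1 + 9 = (-128) + (-48) + (9) = -167; answer -167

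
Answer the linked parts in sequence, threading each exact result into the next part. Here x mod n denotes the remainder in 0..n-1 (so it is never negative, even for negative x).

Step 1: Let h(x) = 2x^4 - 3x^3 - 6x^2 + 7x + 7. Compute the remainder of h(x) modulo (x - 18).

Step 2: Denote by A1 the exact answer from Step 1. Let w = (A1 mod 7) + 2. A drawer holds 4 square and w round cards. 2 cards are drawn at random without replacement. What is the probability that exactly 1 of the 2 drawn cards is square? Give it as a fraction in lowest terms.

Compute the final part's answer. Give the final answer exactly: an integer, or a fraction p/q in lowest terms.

8/15

Step 1: remainder = value at the root: 2*(18)^4 - 3*(18)^3 - 6*(18)^2 + 7*(18)^1 + 7 = (209952) + (-17496) + (-1944) + (126) + (7) = 190645; answer 190645
Step 2: A1 = 190645; w = 2; total draws C(6,2) = 15; favorable C(4,1)*C(2,1) = 8; P = 8/15; answer 8/15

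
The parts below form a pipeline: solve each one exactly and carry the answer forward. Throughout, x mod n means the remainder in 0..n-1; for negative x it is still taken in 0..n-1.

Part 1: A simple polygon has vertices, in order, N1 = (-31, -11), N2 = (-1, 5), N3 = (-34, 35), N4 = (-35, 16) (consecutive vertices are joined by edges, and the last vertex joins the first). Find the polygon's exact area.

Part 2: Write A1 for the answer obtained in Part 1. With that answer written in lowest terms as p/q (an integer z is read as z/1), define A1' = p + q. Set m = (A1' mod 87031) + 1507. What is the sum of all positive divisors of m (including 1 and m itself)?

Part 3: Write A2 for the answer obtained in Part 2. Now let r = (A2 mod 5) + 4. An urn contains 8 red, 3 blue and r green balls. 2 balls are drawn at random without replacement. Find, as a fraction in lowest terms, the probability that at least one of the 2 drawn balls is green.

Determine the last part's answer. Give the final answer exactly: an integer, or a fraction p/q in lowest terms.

Part 1: cross terms: (-31*5 - -1*-11)=-166, (-1*35 - -34*5)=135, (-34*16 - -35*35)=681, (-35*-11 - -31*16)=881; twice the area = |1531| = 1531; area = 1531/2; answer 1531/2
Part 2: A1 = 1531/2; threaded value p + q = 1533; m = 3040; 3040 = 2^5 * 5 * 19; sigma = (1 + 2 + 4 + 8 + 16 + 32) * (1 + 5) * (1 + 19) = 63 * 6 * 20 = 7560; answer 7560
Part 3: A2 = 7560; r = 4; total draws C(15,2) = 105; complement C(11,2) = 55; favorable 105 - 55 = 50; P = 10/21; answer 10/21

10/21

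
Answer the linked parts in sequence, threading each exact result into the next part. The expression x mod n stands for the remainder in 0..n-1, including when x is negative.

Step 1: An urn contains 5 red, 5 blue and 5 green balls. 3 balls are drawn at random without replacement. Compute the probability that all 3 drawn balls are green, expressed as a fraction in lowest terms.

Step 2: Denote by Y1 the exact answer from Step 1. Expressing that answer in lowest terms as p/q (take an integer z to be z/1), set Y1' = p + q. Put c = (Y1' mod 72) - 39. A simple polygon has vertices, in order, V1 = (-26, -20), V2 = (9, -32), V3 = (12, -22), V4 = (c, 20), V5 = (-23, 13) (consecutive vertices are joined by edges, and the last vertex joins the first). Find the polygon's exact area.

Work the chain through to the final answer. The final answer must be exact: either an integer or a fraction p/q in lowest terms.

Step 1: total draws C(15,3) = 455; favorable C(5,3) = 10; P = 2/91; answer 2/91
Step 2: Y1 = 2/91; threaded value p + q = 93; c = -18; cross terms: (-26*-32 - 9*-20)=1012, (9*-22 - 12*-32)=186, (12*20 - -18*-22)=-156, (-18*13 - -23*20)=226, (-23*-20 - -26*13)=798; twice the area = |2066| = 2066; area = 1033; answer 1033

1033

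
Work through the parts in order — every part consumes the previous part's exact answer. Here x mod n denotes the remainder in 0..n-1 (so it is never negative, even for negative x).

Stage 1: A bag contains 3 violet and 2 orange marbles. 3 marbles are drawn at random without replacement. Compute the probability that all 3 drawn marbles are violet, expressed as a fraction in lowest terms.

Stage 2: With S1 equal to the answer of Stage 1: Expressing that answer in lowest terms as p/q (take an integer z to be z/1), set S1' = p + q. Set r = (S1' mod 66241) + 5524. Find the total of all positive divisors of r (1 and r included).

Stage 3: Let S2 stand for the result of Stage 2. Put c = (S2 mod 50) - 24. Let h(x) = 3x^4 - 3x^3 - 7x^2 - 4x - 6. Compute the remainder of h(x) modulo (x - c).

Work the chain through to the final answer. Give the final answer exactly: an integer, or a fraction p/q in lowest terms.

2958

Stage 1: total draws C(5,3) = 10; favorable C(3,3) = 1; P = 1/10; answer 1/10
Stage 2: S1 = 1/10; threaded value p + q = 11; r = 5535; 5535 = 3^3 * 5 * 41; sigma = (1 + 3 + 9 + 27) * (1 + 5) * (1 + 41) = 40 * 6 * 42 = 10080; answer 10080
Stage 3: S2 = 10080; c = 6; remainder = value at the root: 3*(6)^4 - 3*(6)^3 - 7*(6)^2 - 4*(6)^1 - 6 = (3888) + (-648) + (-252) + (-24) + (-6) = 2958; answer 2958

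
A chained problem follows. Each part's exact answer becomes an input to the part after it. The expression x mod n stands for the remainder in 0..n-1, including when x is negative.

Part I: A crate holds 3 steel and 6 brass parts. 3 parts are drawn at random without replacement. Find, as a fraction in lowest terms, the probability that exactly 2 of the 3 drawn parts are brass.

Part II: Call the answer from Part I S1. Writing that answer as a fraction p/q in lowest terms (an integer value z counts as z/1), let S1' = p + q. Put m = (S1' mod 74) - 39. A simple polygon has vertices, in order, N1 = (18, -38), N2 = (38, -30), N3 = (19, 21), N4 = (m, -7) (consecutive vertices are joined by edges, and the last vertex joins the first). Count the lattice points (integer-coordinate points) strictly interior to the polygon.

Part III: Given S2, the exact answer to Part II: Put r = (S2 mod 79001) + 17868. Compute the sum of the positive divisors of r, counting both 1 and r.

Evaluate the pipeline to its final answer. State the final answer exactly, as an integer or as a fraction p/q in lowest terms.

Part I: total draws C(9,3) = 84; favorable C(6,2)*C(3,1) = 45; P = 15/28; answer 15/28
Part II: S1 = 15/28; threaded value p + q = 43; m = 4; cross terms: (18*-30 - 38*-38)=904, (38*21 - 19*-30)=1368, (19*-7 - 4*21)=-217, (4*-38 - 18*-7)=-26; twice the area = |2029| = 2029; area = 2029/2; boundary points = 4 + 1 + 1 + 1 = 7; strictly interior points = area - boundary/2 + 1 = 1012; answer 1012
Part III: S2 = 1012; r = 18880; 18880 = 2^6 * 5 * 59; sigma = (1 + 2 + 4 + 8 + 16 + 32 + 64) * (1 + 5) * (1 + 59) = 127 * 6 * 60 = 45720; answer 45720

45720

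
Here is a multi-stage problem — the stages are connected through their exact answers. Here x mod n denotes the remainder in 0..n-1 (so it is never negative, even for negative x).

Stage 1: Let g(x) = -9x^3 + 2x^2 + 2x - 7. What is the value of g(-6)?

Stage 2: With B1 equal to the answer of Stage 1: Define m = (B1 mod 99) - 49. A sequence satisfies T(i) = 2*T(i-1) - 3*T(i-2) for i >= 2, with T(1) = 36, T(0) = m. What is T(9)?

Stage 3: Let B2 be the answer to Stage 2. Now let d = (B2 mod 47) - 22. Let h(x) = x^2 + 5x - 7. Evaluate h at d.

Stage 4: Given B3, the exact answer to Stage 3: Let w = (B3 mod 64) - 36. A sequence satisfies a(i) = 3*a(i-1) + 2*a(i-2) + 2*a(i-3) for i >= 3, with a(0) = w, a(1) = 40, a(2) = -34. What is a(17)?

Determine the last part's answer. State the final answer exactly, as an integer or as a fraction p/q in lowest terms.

-4352693732

Stage 1: -9*(-6)^3 + 2*(-6)^2 + 2*(-6)^1 - 7 = (1944) + (72) + (-12) + (-7) = 1997; answer 1997
Stage 2: B1 = 1997; m = -32; T(2) = 2*(36) - 3*(-32) = 168; iterating: T(2)=168, T(3)=228, T(4)=-48, T(5)=-780, T(6)=-1416, T(7)=-492, T(8)=3264, T(9)=8004; answer 8004
Stage 3: B2 = 8004; d = -8; 1*(-8)^2 + 5*(-8)^1 - 7 = (64) + (-40) + (-7) = 17; answer 17
Stage 4: B3 = 17; w = -19; a(3) = 3*(-34) + 2*(40) + 2*(-19) = -60; iterating: a(3)=-60, a(4)=-168, a(5)=-692, a(6)=-2532, a(7)=-9316, a(8)=-34396, a(9)=-126884, a(10)=-468076, a(11)=-1726788, a(12)=-6370284, a(13)=-23500580, a(14)=-86695884, a(15)=-319829380, a(16)=-1179881068, a(17)=-4352693732; answer -4352693732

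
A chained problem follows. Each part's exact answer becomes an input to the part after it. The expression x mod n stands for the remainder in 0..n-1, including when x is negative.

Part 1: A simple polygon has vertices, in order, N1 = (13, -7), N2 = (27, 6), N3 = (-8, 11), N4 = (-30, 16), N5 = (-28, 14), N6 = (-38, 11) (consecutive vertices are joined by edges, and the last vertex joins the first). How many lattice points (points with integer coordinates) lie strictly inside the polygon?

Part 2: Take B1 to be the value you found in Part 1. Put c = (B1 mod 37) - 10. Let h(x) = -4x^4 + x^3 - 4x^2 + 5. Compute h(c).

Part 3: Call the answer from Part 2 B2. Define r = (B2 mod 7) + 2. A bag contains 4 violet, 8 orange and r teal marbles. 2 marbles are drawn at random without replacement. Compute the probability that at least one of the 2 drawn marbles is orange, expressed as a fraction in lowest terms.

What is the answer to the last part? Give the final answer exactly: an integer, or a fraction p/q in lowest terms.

Part 1: cross terms: (13*6 - 27*-7)=267, (27*11 - -8*6)=345, (-8*16 - -30*11)=202, (-30*14 - -28*16)=28, (-28*11 - -38*14)=224, (-38*-7 - 13*11)=123; twice the area = |1189| = 1189; area = 1189/2; boundary points = 1 + 5 + 1 + 2 + 1 + 3 = 13; strictly interior points = area - boundary/2 + 1 = 589; answer 589
Part 2: B1 = 589; c = 24; -4*(24)^4 + 1*(24)^3 - 4*(24)^2 + 5 = (-1327104) + (13824) + (-2304) + (5) = -1315579; answer -1315579
Part 3: B2 = -1315579; r = 3; total draws C(15,2) = 105; complement C(7,2) = 21; favorable 105 - 21 = 84; P = 4/5; answer 4/5

4/5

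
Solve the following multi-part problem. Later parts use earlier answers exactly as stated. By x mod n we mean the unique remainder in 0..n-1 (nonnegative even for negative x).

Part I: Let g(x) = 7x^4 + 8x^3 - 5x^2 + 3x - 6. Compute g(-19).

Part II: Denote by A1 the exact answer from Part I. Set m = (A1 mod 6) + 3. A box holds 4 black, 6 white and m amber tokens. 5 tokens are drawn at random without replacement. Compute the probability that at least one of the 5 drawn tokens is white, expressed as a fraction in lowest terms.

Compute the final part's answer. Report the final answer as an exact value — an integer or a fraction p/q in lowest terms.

49/52

Part I: 7*(-19)^4 + 8*(-19)^3 - 5*(-19)^2 + 3*(-19)^1 - 6 = (912247) + (-54872) + (-1805) + (-57) + (-6) = 855507; answer 855507
Part II: A1 = 855507; m = 6; total draws C(16,5) = 4368; complement C(10,5) = 252; favorable 4368 - 252 = 4116; P = 49/52; answer 49/52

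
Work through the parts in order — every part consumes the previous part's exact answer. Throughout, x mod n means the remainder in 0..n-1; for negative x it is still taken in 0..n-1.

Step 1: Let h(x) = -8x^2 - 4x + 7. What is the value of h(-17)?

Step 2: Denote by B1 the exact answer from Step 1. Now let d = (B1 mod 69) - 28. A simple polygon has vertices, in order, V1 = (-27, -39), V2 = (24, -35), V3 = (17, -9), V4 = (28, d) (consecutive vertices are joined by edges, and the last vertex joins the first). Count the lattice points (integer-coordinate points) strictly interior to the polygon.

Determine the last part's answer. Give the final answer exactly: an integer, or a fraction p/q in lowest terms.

Step 1: -8*(-17)^2 - 4*(-17)^1 + 7 = (-2312) + (68) + (7) = -2237; answer -2237
Step 2: B1 = -2237; d = 12; cross terms: (-27*-35 - 24*-39)=1881, (24*-9 - 17*-35)=379, (17*12 - 28*-9)=456, (28*-39 - -27*12)=-768; twice the area = |1948| = 1948; area = 974; boundary points = 1 + 1 + 1 + 1 = 4; strictly interior points = area - boundary/2 + 1 = 973; answer 973

973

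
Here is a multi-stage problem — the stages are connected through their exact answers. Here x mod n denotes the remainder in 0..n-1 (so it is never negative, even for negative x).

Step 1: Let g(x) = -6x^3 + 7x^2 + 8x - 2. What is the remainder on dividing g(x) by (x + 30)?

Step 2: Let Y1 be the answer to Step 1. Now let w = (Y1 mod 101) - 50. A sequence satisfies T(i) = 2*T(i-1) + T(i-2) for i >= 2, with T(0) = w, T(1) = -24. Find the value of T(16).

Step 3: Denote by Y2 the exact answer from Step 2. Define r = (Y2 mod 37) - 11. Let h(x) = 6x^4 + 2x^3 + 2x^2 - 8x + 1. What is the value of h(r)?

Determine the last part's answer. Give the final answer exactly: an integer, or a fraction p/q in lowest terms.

58281

Step 1: remainder = value at the root: -6*(-30)^3 + 7*(-30)^2 + 8*(-30)^1 - 2 = (162000) + (6300) + (-240) + (-2) = 168058; answer 168058
Step 2: Y1 = 168058; w = 45; T(2) = 2*(-24) + 1*(45) = -3; iterating: T(2)=-3, T(3)=-30, T(4)=-63, T(5)=-156, T(6)=-375, T(7)=-906, T(8)=-2187, T(9)=-5280, T(10)=-12747, T(11)=-30774, T(12)=-74295, T(13)=-179364, T(14)=-433023, T(15)=-1045410, T(16)=-2523843; answer -2523843
Step 3: Y2 = -2523843; r = -10; 6*(-10)^4 + 2*(-10)^3 + 2*(-10)^2 - 8*(-10)^1 + 1 = (60000) + (-2000) + (200) + (80) + (1) = 58281; answer 58281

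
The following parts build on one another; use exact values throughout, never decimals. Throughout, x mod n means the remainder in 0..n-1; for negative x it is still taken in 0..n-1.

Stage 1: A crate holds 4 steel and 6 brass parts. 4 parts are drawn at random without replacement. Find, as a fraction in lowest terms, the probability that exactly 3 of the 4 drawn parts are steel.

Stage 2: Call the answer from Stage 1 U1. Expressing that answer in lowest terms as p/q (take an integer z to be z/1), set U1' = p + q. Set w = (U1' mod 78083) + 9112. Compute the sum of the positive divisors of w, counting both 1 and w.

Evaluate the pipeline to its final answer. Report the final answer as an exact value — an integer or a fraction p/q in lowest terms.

Stage 1: total draws C(10,4) = 210; favorable C(4,3)*C(6,1) = 24; P = 4/35; answer 4/35
Stage 2: U1 = 4/35; threaded value p + q = 39; w = 9151; 9151 is prime, so its only divisors are 1 and 9151; sigma = 1 + 9151 = 9152; answer 9152

9152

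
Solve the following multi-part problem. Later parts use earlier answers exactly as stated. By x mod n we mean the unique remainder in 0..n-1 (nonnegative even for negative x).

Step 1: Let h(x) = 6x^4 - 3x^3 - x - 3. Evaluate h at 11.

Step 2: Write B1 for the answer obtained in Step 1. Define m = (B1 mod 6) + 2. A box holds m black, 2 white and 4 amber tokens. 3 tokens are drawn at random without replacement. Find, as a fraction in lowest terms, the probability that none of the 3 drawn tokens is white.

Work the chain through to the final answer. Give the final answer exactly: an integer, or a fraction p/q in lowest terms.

5/12

Step 1: 6*(11)^4 - 3*(11)^3 - 1*(11)^1 - 3 = (87846) + (-3993) + (-11) + (-3) = 83839; answer 83839
Step 2: B1 = 83839; m = 3; total draws C(9,3) = 84; favorable C(7,3) = 35; P = 5/12; answer 5/12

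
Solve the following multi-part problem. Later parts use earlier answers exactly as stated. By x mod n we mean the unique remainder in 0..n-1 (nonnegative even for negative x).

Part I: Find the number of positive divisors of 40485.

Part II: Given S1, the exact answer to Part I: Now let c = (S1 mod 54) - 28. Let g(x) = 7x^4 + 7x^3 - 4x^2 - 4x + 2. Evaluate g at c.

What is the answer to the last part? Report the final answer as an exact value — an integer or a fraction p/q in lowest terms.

Part I: 40485 = 3 * 5 * 2699; number of divisors = (1+1) * (1+1) * (1+1) = 8; answer 8
Part II: S1 = 8; c = -20; 7*(-20)^4 + 7*(-20)^3 - 4*(-20)^2 - 4*(-20)^1 + 2 = (1120000) + (-56000) + (-1600) + (80) + (2) = 1062482; answer 1062482

1062482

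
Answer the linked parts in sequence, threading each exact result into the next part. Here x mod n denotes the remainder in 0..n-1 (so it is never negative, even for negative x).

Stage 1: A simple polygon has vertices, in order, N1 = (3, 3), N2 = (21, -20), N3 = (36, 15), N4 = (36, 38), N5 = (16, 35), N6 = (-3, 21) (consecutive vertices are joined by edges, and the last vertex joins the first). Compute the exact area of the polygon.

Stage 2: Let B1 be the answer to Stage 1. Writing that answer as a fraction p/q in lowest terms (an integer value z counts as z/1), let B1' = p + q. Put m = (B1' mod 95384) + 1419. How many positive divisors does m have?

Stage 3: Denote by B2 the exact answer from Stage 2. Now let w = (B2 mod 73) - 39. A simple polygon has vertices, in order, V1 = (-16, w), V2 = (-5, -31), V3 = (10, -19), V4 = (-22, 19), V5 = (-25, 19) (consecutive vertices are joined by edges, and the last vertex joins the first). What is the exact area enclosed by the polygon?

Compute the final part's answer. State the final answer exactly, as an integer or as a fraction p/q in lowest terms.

Stage 1: cross terms: (3*-20 - 21*3)=-123, (21*15 - 36*-20)=1035, (36*38 - 36*15)=828, (36*35 - 16*38)=652, (16*21 - -3*35)=441, (-3*3 - 3*21)=-72; twice the area = |2761| = 2761; area = 2761/2; answer 2761/2
Stage 2: B1 = 2761/2; threaded value p + q = 2763; m = 4182; 4182 = 2 * 3 * 17 * 41; number of divisors = (1+1) * (1+1) * (1+1) * (1+1) = 16; answer 16
Stage 3: B2 = 16; w = -23; cross terms: (-16*-31 - -5*-23)=381, (-5*-19 - 10*-31)=405, (10*19 - -22*-19)=-228, (-22*19 - -25*19)=57, (-25*-23 - -16*19)=879; twice the area = |1494| = 1494; area = 747; answer 747

747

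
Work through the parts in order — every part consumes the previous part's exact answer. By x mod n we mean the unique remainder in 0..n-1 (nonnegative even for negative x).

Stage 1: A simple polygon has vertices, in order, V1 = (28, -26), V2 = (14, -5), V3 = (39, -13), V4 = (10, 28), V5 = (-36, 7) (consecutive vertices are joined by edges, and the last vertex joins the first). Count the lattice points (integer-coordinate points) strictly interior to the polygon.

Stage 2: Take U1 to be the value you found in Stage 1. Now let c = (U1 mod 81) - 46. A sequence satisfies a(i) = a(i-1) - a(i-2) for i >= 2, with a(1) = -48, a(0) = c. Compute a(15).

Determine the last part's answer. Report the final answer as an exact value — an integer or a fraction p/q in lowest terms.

Stage 1: cross terms: (28*-5 - 14*-26)=224, (14*-13 - 39*-5)=13, (39*28 - 10*-13)=1222, (10*7 - -36*28)=1078, (-36*-26 - 28*7)=740; twice the area = |3277| = 3277; area = 3277/2; boundary points = 7 + 1 + 1 + 1 + 1 = 11; strictly interior points = area - boundary/2 + 1 = 1634; answer 1634
Stage 2: U1 = 1634; c = -32; a(2) = 1*(-48) - 1*(-32) = -16; iterating: a(2)=-16, a(3)=32, a(4)=48, a(5)=16, a(6)=-32, a(7)=-48, a(8)=-16, a(9)=32, a(10)=48, a(11)=16, a(12)=-32, a(13)=-48, a(14)=-16, a(15)=32; answer 32

32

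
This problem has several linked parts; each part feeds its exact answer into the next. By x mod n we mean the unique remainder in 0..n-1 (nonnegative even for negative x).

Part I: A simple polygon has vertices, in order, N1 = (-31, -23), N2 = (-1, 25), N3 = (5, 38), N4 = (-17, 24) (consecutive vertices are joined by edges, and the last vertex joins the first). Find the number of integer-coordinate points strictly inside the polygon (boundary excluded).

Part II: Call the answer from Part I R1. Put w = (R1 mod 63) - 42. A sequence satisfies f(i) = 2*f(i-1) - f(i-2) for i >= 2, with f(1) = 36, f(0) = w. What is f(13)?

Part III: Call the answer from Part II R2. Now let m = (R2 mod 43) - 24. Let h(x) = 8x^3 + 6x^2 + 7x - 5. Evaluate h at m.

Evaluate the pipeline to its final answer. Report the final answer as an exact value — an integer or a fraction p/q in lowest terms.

Part I: cross terms: (-31*25 - -1*-23)=-798, (-1*38 - 5*25)=-163, (5*24 - -17*38)=766, (-17*-23 - -31*24)=1135; twice the area = |940| = 940; area = 470; boundary points = 6 + 1 + 2 + 1 = 10; strictly interior points = area - boundary/2 + 1 = 466; answer 466
Part II: R1 = 466; w = -17; f(2) = 2*(36) - 1*(-17) = 89; iterating: f(2)=89, f(3)=142, f(4)=195, f(5)=248, f(6)=301, f(7)=354, f(8)=407, f(9)=460, f(10)=513, f(11)=566, f(12)=619, f(13)=672; answer 672
Part III: R2 = 672; m = 3; 8*(3)^3 + 6*(3)^2 + 7*(3)^1 - 5 = (216) + (54) + (21) + (-5) = 286; answer 286

286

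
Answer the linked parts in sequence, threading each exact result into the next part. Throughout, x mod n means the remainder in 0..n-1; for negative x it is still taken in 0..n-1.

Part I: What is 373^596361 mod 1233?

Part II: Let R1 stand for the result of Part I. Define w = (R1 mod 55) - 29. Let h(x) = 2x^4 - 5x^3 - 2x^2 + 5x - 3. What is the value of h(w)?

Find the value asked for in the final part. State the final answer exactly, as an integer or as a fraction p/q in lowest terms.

117597

Part I: squarings mod 1233: 373^1=373, 373^2=1033, 373^4=544, 373^8=16, 373^16=256, 373^32=187, 373^64=445, 373^128=745, 373^256=175, 373^512=1033, 373^1024=544, 373^2048=16, 373^4096=256, 373^8192=187, 373^16384=445, 373^32768=745, 373^65536=175, 373^131072=1033, 373^262144=544, 373^524288=16; 373^596361 = 373^1 * 373^8 * 373^128 * 373^256 * 373^2048 * 373^4096 * 373^65536 * 373^524288 = 784 (mod 1233); answer 784
Part II: R1 = 784; w = -15; 2*(-15)^4 - 5*(-15)^3 - 2*(-15)^2 + 5*(-15)^1 - 3 = (101250) + (16875) + (-450) + (-75) + (-3) = 117597; answer 117597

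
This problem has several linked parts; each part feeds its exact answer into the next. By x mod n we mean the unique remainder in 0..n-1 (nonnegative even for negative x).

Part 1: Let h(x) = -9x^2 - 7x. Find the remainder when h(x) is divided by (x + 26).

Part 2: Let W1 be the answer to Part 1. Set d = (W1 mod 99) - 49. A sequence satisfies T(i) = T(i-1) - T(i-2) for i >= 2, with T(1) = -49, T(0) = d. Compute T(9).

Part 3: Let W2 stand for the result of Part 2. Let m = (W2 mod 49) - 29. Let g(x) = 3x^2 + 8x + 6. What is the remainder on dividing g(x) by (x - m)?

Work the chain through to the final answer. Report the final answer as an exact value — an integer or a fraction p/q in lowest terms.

Part 1: remainder = value at the root: -9*(-26)^2 - 7*(-26)^1 = (-6084) + (182) = -5902; answer -5902
Part 2: W1 = -5902; d = -11; T(2) = 1*(-49) - 1*(-11) = -38; iterating: T(2)=-38, T(3)=11, T(4)=49, T(5)=38, T(6)=-11, T(7)=-49, T(8)=-38, T(9)=11; answer 11
Part 3: W2 = 11; m = -18; remainder = value at the root: 3*(-18)^2 + 8*(-18)^1 + 6 = (972) + (-144) + (6) = 834; answer 834

834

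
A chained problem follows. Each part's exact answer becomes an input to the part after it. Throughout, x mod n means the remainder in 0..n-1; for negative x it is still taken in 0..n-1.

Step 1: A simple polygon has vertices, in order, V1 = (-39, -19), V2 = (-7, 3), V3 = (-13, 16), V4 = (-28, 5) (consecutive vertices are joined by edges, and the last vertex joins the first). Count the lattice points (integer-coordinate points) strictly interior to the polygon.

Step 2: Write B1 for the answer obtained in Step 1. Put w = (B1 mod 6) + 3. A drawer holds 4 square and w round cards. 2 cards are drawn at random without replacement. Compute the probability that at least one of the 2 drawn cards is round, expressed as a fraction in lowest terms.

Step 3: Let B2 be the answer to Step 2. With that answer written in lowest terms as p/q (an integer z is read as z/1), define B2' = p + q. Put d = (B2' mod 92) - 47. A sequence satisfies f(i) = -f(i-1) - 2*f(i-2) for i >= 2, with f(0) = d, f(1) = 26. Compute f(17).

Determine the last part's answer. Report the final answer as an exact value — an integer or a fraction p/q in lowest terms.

Step 1: cross terms: (-39*3 - -7*-19)=-250, (-7*16 - -13*3)=-73, (-13*5 - -28*16)=383, (-28*-19 - -39*5)=727; twice the area = |787| = 787; area = 787/2; boundary points = 2 + 1 + 1 + 1 = 5; strictly interior points = area - boundary/2 + 1 = 392; answer 392
Step 2: B1 = 392; w = 5; total draws C(9,2) = 36; complement C(4,2) = 6; favorable 36 - 6 = 30; P = 5/6; answer 5/6
Step 3: B2 = 5/6; threaded value p + q = 11; d = -36; f(2) = -1*(26) - 2*(-36) = 46; iterating: f(2)=46, f(3)=-98, f(4)=6, f(5)=190, f(6)=-202, f(7)=-178, f(8)=582, f(9)=-226, f(10)=-938, f(11)=1390, f(12)=486, f(13)=-3266, f(14)=2294, f(15)=4238, f(16)=-8826, f(17)=350; answer 350

350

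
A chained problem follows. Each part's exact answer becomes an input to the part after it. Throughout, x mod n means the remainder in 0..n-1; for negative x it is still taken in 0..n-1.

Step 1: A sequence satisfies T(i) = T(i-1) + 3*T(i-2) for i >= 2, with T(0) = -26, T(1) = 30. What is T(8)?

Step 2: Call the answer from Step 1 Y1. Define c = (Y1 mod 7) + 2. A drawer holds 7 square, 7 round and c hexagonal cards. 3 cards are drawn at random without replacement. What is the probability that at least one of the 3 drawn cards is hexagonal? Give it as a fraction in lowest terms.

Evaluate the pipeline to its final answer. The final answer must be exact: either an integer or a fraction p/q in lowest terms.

79/170

Step 1: T(2) = 1*(30) + 3*(-26) = -48; iterating: T(2)=-48, T(3)=42, T(4)=-102, T(5)=24, T(6)=-282, T(7)=-210, T(8)=-1056; answer -1056
Step 2: Y1 = -1056; c = 3; total draws C(17,3) = 680; complement C(14,3) = 364; favorable 680 - 364 = 316; P = 79/170; answer 79/170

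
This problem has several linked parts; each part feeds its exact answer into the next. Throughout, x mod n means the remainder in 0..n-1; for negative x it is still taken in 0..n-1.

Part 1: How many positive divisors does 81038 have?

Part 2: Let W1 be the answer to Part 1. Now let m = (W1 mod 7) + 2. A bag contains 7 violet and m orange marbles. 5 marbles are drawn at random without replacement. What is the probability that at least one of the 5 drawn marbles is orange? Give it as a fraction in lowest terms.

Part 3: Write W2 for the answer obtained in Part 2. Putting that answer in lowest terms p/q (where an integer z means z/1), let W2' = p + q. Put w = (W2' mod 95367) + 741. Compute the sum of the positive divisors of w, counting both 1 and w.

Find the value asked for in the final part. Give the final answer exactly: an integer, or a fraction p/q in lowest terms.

Part 1: 81038 = 2 * 40519; number of divisors = (1+1) * (1+1) = 4; answer 4
Part 2: W1 = 4; m = 6; total draws C(13,5) = 1287; complement C(7,5) = 21; favorable 1287 - 21 = 1266; P = 422/429; answer 422/429
Part 3: W2 = 422/429; threaded value p + q = 851; w = 1592; 1592 = 2^3 * 199; sigma = (1 + 2 + 4 + 8) * (1 + 199) = 15 * 200 = 3000; answer 3000

3000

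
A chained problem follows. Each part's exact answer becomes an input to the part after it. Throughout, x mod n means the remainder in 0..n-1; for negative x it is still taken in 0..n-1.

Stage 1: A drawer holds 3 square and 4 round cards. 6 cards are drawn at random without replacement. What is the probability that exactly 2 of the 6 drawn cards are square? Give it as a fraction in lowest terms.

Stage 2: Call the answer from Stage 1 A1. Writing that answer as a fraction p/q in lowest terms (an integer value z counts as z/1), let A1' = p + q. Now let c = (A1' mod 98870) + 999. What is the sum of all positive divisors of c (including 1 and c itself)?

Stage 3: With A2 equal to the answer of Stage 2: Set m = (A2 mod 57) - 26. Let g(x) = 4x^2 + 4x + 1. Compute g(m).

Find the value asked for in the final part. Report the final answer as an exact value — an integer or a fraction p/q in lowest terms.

961

Stage 1: total draws C(7,6) = 7; favorable C(3,2)*C(4,4) = 3; P = 3/7; answer 3/7
Stage 2: A1 = 3/7; threaded value p + q = 10; c = 1009; 1009 is prime, so its only divisors are 1 and 1009; sigma = 1 + 1009 = 1010; answer 1010
Stage 3: A2 = 1010; m = 15; 4*(15)^2 + 4*(15)^1 + 1 = (900) + (60) + (1) = 961; answer 961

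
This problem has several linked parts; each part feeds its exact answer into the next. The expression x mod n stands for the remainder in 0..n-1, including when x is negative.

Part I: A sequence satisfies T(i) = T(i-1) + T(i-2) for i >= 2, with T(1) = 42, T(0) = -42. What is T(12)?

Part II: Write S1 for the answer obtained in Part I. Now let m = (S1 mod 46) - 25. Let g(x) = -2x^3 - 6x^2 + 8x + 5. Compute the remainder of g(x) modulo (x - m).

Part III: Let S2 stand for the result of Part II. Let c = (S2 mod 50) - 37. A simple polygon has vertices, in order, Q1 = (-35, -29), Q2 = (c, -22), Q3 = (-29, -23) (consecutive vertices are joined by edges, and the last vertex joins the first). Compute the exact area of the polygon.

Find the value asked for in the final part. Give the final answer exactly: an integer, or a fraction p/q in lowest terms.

78

Part I: T(2) = 1*(42) + 1*(-42) = 0; iterating: T(2)=0, T(3)=42, T(4)=42, T(5)=84, T(6)=126, T(7)=210, T(8)=336, T(9)=546, T(10)=882, T(11)=1428, T(12)=2310; answer 2310
Part II: S1 = 2310; m = -15; remainder = value at the root: -2*(-15)^3 - 6*(-15)^2 + 8*(-15)^1 + 5 = (6750) + (-1350) + (-120) + (5) = 5285; answer 5285
Part III: S2 = 5285; c = -2; cross terms: (-35*-22 - -2*-29)=712, (-2*-23 - -29*-22)=-592, (-29*-29 - -35*-23)=36; twice the area = |156| = 156; area = 78; answer 78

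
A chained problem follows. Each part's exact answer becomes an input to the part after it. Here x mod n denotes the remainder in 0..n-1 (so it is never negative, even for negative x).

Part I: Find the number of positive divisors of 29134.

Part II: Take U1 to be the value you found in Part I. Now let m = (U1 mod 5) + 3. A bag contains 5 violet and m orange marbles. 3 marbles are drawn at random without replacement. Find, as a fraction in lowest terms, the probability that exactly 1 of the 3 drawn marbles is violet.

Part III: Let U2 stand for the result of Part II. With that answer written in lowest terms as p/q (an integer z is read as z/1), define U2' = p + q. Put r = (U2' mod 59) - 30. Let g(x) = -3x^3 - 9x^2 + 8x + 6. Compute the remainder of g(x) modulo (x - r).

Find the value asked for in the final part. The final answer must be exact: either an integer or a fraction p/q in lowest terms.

Part I: 29134 = 2 * 7 * 2081; number of divisors = (1+1) * (1+1) * (1+1) = 8; answer 8
Part II: U1 = 8; m = 6; total draws C(11,3) = 165; favorable C(5,1)*C(6,2) = 75; P = 5/11; answer 5/11
Part III: U2 = 5/11; threaded value p + q = 16; r = -14; remainder = value at the root: -3*(-14)^3 - 9*(-14)^2 + 8*(-14)^1 + 6 = (8232) + (-1764) + (-112) + (6) = 6362; answer 6362

6362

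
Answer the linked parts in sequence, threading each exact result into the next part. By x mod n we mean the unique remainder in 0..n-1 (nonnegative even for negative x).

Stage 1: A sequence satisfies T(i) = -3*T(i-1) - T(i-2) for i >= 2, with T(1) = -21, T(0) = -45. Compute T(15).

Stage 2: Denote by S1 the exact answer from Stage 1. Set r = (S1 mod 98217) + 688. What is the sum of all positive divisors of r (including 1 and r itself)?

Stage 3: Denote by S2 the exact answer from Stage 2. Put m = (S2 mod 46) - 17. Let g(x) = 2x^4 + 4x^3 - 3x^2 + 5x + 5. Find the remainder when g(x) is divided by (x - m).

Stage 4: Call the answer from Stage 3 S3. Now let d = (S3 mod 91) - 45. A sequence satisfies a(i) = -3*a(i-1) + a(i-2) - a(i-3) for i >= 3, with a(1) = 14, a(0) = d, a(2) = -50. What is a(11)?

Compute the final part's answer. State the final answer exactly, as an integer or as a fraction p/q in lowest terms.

3438233

Stage 1: T(2) = -3*(-21) - 1*(-45) = 108; iterating: T(2)=108, T(3)=-303, T(4)=801, T(5)=-2100, T(6)=5499, T(7)=-14397, T(8)=37692, T(9)=-98679, T(10)=258345, T(11)=-676356, T(12)=1770723, T(13)=-4635813, T(14)=12136716, T(15)=-31774335; answer -31774335
Stage 2: S1 = -31774335; r = 48661; 48661 is prime, so its only divisors are 1 and 48661; sigma = 1 + 48661 = 48662; answer 48662
Stage 3: S2 = 48662; m = 23; remainder = value at the root: 2*(23)^4 + 4*(23)^3 - 3*(23)^2 + 5*(23)^1 + 5 = (559682) + (48668) + (-1587) + (115) + (5) = 606883; answer 606883
Stage 4: S3 = 606883; d = -41; a(3) = -3*(-50) + 1*(14) - 1*(-41) = 205; iterating: a(3)=205, a(4)=-679, a(5)=2292, a(6)=-7760, a(7)=26251, a(8)=-88805, a(9)=300426, a(10)=-1016334, a(11)=3438233; answer 3438233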